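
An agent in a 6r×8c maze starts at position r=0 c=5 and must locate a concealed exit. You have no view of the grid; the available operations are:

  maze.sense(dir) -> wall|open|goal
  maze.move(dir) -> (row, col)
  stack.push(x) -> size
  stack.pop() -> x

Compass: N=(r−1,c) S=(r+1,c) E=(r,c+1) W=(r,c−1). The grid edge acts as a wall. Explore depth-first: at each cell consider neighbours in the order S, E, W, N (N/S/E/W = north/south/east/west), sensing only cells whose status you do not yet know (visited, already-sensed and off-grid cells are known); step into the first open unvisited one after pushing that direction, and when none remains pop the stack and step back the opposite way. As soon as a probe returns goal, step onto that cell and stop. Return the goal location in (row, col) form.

~$ sense dir: south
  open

~$ push x: south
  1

~$ move dir: south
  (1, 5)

~$ sense dir: south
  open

~$ push x: south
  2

~$ move dir: south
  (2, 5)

~$ sense dir: south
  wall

~$ sense dir: east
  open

~$ push x: east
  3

~$ move dir: east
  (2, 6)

~$ sense dir: south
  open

~$ push x: south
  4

~$ move dir: south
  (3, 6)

~$ sense dir: south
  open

~$ push x: south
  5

~$ move dir: south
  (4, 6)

~$ sense dir: south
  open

~$ push x: south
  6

~$ move dir: south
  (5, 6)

~$ sense dir: east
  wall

~$ sense dir: west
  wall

~$ pop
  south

~$ move dir: north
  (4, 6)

~$ sense dir: east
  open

~$ push x: east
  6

~$ move dir: east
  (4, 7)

~$ sense dir: north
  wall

~$ pop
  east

~$ move dir: west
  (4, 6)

~$ sense dir: west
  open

~$ push x: west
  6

~$ move dir: west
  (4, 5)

~$ sense dir: west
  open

~$ push x: west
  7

~$ move dir: west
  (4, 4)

~$ sense dir: south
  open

~$ push x: south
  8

~$ move dir: south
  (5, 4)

~$ sense dir: west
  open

~$ push x: west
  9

~$ move dir: west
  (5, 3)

~$ sense dir: west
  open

~$ push x: west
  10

~$ move dir: west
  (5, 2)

~$ sense dir: west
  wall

~$ sense dir: north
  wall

~$ pop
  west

~$ move dir: east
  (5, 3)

~$ sense dir: north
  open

~$ push x: north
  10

~$ move dir: north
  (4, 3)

~$ sense dir: north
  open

~$ push x: north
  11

~$ move dir: north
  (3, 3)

~$ sense dir: east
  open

~$ push x: east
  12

~$ move dir: east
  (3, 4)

~$ sense dir: north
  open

~$ push x: north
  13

~$ move dir: north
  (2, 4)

~$ sense dir: west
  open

~$ push x: west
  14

~$ move dir: west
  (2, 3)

~$ sense dir: west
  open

~$ push x: west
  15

~$ move dir: west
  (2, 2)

~$ sense dir: south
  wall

~$ sense dir: west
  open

~$ push x: west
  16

~$ move dir: west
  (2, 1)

~$ sense dir: south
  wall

~$ sense dir: west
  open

~$ push x: west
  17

~$ move dir: west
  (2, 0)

~$ sense dir: south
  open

~$ push x: south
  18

~$ move dir: south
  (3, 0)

~$ sense dir: south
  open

~$ push x: south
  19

~$ move dir: south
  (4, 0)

~$ sense dir: south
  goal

~$ move dir: south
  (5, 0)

Answer: (5, 0)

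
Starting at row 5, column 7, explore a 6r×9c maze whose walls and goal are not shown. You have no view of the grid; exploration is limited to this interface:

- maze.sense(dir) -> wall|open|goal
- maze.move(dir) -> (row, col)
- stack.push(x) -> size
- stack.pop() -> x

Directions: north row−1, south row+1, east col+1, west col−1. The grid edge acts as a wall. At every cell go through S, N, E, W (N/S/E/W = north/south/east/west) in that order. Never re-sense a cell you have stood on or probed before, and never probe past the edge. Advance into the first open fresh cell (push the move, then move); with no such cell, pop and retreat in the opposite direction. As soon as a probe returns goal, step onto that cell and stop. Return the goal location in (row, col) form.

CALL maze.sense[dir=north]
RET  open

CALL stack.push[x=north]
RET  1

CALL maze.move[dir=north]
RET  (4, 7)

CALL maze.sense[dir=north]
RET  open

CALL stack.push[x=north]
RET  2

CALL maze.move[dir=north]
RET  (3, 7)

CALL maze.sense[dir=north]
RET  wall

CALL maze.sense[dir=east]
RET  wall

CALL maze.sense[dir=west]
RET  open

CALL stack.push[x=west]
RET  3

CALL maze.move[dir=west]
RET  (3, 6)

CALL maze.sense[dir=south]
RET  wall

CALL maze.sense[dir=north]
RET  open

CALL stack.push[x=north]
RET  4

CALL maze.move[dir=north]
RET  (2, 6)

CALL maze.sense[dir=north]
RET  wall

CALL maze.sense[dir=west]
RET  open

CALL stack.push[x=west]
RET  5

CALL maze.move[dir=west]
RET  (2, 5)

CALL maze.sense[dir=south]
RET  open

CALL stack.push[x=south]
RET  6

CALL maze.move[dir=south]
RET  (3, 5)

CALL maze.sense[dir=south]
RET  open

CALL stack.push[x=south]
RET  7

CALL maze.move[dir=south]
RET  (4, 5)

CALL maze.sense[dir=south]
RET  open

CALL stack.push[x=south]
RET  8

CALL maze.move[dir=south]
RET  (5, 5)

CALL maze.sense[dir=east]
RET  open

CALL stack.push[x=east]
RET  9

CALL maze.move[dir=east]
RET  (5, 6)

CALL stack.pop[]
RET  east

CALL maze.move[dir=west]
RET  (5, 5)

CALL maze.sense[dir=west]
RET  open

CALL stack.push[x=west]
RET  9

CALL maze.move[dir=west]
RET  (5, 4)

CALL maze.sense[dir=north]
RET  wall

CALL maze.sense[dir=west]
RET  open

CALL stack.push[x=west]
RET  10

CALL maze.move[dir=west]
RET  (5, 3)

CALL maze.sense[dir=north]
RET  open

CALL stack.push[x=north]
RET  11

CALL maze.move[dir=north]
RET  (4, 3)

CALL maze.sense[dir=north]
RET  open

CALL stack.push[x=north]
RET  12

CALL maze.move[dir=north]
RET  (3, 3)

CALL maze.sense[dir=north]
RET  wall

CALL maze.sense[dir=east]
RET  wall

CALL maze.sense[dir=west]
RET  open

CALL stack.push[x=west]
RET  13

CALL maze.move[dir=west]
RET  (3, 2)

CALL maze.sense[dir=south]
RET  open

CALL stack.push[x=south]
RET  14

CALL maze.move[dir=south]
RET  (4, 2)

CALL maze.sense[dir=south]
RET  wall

CALL maze.sense[dir=west]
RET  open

CALL stack.push[x=west]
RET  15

CALL maze.move[dir=west]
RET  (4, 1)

CALL maze.sense[dir=south]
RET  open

CALL stack.push[x=south]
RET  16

CALL maze.move[dir=south]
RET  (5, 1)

CALL maze.sense[dir=west]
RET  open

CALL stack.push[x=west]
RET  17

CALL maze.move[dir=west]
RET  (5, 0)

CALL maze.sense[dir=north]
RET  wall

CALL stack.pop[]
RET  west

CALL maze.move[dir=east]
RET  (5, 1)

CALL stack.pop[]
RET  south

CALL maze.move[dir=north]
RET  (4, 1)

CALL maze.sense[dir=north]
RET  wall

CALL stack.pop[]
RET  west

CALL maze.move[dir=east]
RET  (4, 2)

CALL stack.pop[]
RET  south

CALL maze.move[dir=north]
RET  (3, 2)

CALL maze.sense[dir=north]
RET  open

CALL stack.push[x=north]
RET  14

CALL maze.move[dir=north]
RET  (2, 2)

CALL maze.sense[dir=north]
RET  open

CALL stack.push[x=north]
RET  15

CALL maze.move[dir=north]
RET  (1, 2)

CALL maze.sense[dir=north]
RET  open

CALL stack.push[x=north]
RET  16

CALL maze.move[dir=north]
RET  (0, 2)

CALL maze.sense[dir=east]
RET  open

CALL stack.push[x=east]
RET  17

CALL maze.move[dir=east]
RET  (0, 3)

CALL maze.sense[dir=south]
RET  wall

CALL maze.sense[dir=east]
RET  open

CALL stack.push[x=east]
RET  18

CALL maze.move[dir=east]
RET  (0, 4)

CALL maze.sense[dir=south]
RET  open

CALL stack.push[x=south]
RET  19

CALL maze.move[dir=south]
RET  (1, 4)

CALL maze.sense[dir=south]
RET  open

CALL stack.push[x=south]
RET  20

CALL maze.move[dir=south]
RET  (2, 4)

CALL stack.pop[]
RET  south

CALL maze.move[dir=north]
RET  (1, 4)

CALL maze.sense[dir=east]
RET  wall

CALL stack.pop[]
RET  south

CALL maze.move[dir=north]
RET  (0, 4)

CALL maze.sense[dir=east]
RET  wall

CALL stack.pop[]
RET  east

CALL maze.move[dir=west]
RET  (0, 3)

CALL stack.pop[]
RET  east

CALL maze.move[dir=west]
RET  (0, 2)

CALL maze.sense[dir=west]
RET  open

CALL stack.push[x=west]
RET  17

CALL maze.move[dir=west]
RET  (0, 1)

CALL maze.sense[dir=south]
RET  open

CALL stack.push[x=south]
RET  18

CALL maze.move[dir=south]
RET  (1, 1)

CALL maze.sense[dir=south]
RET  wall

CALL maze.sense[dir=west]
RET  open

CALL stack.push[x=west]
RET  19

CALL maze.move[dir=west]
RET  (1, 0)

CALL maze.sense[dir=south]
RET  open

CALL stack.push[x=south]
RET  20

CALL maze.move[dir=south]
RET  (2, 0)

CALL maze.sense[dir=south]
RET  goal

CALL maze.move[dir=south]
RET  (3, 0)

Answer: (3, 0)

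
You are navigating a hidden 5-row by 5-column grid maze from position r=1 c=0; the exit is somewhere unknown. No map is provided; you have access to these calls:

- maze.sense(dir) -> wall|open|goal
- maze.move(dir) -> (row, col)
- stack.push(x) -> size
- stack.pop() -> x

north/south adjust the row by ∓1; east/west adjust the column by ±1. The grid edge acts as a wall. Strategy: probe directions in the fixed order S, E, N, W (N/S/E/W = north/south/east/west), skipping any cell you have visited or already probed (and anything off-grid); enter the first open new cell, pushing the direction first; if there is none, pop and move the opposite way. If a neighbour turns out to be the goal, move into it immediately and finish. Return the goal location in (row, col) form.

// 1. sense(dir=south) : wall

// 2. sense(dir=east) : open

// 3. push(x=east) : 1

// 4. move(dir=east) : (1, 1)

// 5. sense(dir=south) : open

// 6. push(x=south) : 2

// 7. move(dir=south) : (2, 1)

// 8. sense(dir=south) : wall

// 9. sense(dir=east) : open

// 10. push(x=east) : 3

// 11. move(dir=east) : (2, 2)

// 12. sense(dir=south) : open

// 13. push(x=south) : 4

// 14. move(dir=south) : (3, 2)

// 15. sense(dir=south) : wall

// 16. sense(dir=east) : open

// 17. push(x=east) : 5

// 18. move(dir=east) : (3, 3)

// 19. sense(dir=south) : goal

// 20. move(dir=south) : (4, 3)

Answer: (4, 3)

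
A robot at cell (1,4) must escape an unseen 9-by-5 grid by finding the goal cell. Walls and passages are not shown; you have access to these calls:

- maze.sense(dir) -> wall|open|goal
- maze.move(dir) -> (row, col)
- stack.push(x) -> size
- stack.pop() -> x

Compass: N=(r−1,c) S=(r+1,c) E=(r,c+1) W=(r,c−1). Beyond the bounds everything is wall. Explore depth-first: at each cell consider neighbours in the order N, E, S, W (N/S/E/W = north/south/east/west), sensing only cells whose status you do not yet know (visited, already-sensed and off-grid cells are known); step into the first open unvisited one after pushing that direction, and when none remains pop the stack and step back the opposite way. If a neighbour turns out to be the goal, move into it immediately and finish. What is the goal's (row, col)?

Step: sense[dir='north']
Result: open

Step: push[x='north']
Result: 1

Step: move[dir='north']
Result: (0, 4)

Step: sense[dir='west']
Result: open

Step: push[x='west']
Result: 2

Step: move[dir='west']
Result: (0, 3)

Step: sense[dir='south']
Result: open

Step: push[x='south']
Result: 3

Step: move[dir='south']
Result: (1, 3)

Step: sense[dir='south']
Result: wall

Step: sense[dir='west']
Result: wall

Step: pop[]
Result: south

Step: move[dir='north']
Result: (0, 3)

Step: sense[dir='west']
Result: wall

Step: pop[]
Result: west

Step: move[dir='east']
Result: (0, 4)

Step: pop[]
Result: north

Step: move[dir='south']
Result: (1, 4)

Step: sense[dir='south']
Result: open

Step: push[x='south']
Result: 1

Step: move[dir='south']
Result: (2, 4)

Step: sense[dir='south']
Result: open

Step: push[x='south']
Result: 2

Step: move[dir='south']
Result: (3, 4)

Step: sense[dir='south']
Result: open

Step: push[x='south']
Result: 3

Step: move[dir='south']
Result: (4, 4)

Step: sense[dir='south']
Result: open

Step: push[x='south']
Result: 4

Step: move[dir='south']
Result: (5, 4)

Step: sense[dir='south']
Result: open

Step: push[x='south']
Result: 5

Step: move[dir='south']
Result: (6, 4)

Step: sense[dir='south']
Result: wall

Step: sense[dir='west']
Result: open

Step: push[x='west']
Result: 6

Step: move[dir='west']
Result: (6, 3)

Step: sense[dir='north']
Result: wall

Step: sense[dir='south']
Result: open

Step: push[x='south']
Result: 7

Step: move[dir='south']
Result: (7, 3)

Step: sense[dir='south']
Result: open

Step: push[x='south']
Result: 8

Step: move[dir='south']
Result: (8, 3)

Step: sense[dir='east']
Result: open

Step: push[x='east']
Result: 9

Step: move[dir='east']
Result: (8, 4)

Step: pop[]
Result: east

Step: move[dir='west']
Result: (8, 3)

Step: sense[dir='west']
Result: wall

Step: pop[]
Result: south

Step: move[dir='north']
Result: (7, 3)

Step: sense[dir='west']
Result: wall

Step: pop[]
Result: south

Step: move[dir='north']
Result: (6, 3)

Step: sense[dir='west']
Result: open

Step: push[x='west']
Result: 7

Step: move[dir='west']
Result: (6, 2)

Step: sense[dir='north']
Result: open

Step: push[x='north']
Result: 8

Step: move[dir='north']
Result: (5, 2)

Step: sense[dir='north']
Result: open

Step: push[x='north']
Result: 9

Step: move[dir='north']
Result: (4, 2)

Step: sense[dir='north']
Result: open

Step: push[x='north']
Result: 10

Step: move[dir='north']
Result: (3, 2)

Step: sense[dir='north']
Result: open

Step: push[x='north']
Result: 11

Step: move[dir='north']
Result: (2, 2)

Step: sense[dir='west']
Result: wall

Step: pop[]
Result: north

Step: move[dir='south']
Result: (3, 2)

Step: sense[dir='east']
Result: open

Step: push[x='east']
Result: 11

Step: move[dir='east']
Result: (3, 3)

Step: sense[dir='south']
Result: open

Step: push[x='south']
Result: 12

Step: move[dir='south']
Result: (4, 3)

Step: pop[]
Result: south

Step: move[dir='north']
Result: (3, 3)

Step: pop[]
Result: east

Step: move[dir='west']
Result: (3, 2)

Step: sense[dir='west']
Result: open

Step: push[x='west']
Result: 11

Step: move[dir='west']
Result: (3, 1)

Step: sense[dir='south']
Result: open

Step: push[x='south']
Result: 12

Step: move[dir='south']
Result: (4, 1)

Step: sense[dir='south']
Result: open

Step: push[x='south']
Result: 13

Step: move[dir='south']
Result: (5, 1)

Step: sense[dir='south']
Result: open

Step: push[x='south']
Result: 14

Step: move[dir='south']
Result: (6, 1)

Step: sense[dir='south']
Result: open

Step: push[x='south']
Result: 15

Step: move[dir='south']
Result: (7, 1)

Step: sense[dir='south']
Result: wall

Step: sense[dir='west']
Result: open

Step: push[x='west']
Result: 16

Step: move[dir='west']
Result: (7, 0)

Step: sense[dir='north']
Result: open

Step: push[x='north']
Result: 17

Step: move[dir='north']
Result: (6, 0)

Step: sense[dir='north']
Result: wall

Step: pop[]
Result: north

Step: move[dir='south']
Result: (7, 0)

Step: sense[dir='south']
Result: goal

Step: move[dir='south']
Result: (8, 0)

Answer: (8, 0)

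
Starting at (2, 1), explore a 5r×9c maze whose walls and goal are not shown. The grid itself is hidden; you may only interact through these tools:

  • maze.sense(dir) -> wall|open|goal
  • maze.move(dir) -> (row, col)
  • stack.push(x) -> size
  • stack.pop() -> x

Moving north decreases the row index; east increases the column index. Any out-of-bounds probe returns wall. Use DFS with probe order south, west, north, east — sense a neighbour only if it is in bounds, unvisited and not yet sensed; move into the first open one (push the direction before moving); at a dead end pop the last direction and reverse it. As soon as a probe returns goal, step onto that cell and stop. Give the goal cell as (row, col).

CALL maze.sense[dir: south]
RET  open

CALL stack.push[x: south]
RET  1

CALL maze.move[dir: south]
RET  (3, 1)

CALL maze.sense[dir: south]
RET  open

CALL stack.push[x: south]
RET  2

CALL maze.move[dir: south]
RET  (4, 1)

CALL maze.sense[dir: west]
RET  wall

CALL maze.sense[dir: east]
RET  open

CALL stack.push[x: east]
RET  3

CALL maze.move[dir: east]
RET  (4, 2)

CALL maze.sense[dir: north]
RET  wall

CALL maze.sense[dir: east]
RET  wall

CALL stack.pop[]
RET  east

CALL maze.move[dir: west]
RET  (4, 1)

CALL stack.pop[]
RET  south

CALL maze.move[dir: north]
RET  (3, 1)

CALL maze.sense[dir: west]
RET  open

CALL stack.push[x: west]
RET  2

CALL maze.move[dir: west]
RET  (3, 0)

CALL maze.sense[dir: north]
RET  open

CALL stack.push[x: north]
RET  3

CALL maze.move[dir: north]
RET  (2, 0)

CALL maze.sense[dir: north]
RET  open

CALL stack.push[x: north]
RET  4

CALL maze.move[dir: north]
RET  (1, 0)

CALL maze.sense[dir: north]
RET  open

CALL stack.push[x: north]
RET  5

CALL maze.move[dir: north]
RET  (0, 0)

CALL maze.sense[dir: east]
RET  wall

CALL stack.pop[]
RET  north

CALL maze.move[dir: south]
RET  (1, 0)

CALL maze.sense[dir: east]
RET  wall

CALL stack.pop[]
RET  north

CALL maze.move[dir: south]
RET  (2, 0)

CALL stack.pop[]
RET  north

CALL maze.move[dir: south]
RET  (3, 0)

CALL stack.pop[]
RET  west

CALL maze.move[dir: east]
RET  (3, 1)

CALL stack.pop[]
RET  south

CALL maze.move[dir: north]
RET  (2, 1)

CALL maze.sense[dir: east]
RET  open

CALL stack.push[x: east]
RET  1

CALL maze.move[dir: east]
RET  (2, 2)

CALL maze.sense[dir: north]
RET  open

CALL stack.push[x: north]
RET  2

CALL maze.move[dir: north]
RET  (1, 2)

CALL maze.sense[dir: north]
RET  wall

CALL maze.sense[dir: east]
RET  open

CALL stack.push[x: east]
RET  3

CALL maze.move[dir: east]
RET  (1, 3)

CALL maze.sense[dir: south]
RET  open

CALL stack.push[x: south]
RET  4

CALL maze.move[dir: south]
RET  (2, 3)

CALL maze.sense[dir: south]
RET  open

CALL stack.push[x: south]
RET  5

CALL maze.move[dir: south]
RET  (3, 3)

CALL maze.sense[dir: east]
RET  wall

CALL stack.pop[]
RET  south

CALL maze.move[dir: north]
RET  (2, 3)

CALL maze.sense[dir: east]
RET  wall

CALL stack.pop[]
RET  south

CALL maze.move[dir: north]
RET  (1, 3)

CALL maze.sense[dir: north]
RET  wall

CALL maze.sense[dir: east]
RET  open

CALL stack.push[x: east]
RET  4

CALL maze.move[dir: east]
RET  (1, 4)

CALL maze.sense[dir: north]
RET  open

CALL stack.push[x: north]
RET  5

CALL maze.move[dir: north]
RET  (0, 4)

CALL maze.sense[dir: east]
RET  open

CALL stack.push[x: east]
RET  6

CALL maze.move[dir: east]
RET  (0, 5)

CALL maze.sense[dir: south]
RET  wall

CALL maze.sense[dir: east]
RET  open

CALL stack.push[x: east]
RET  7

CALL maze.move[dir: east]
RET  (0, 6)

CALL maze.sense[dir: south]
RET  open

CALL stack.push[x: south]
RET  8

CALL maze.move[dir: south]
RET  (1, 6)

CALL maze.sense[dir: south]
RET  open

CALL stack.push[x: south]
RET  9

CALL maze.move[dir: south]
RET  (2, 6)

CALL maze.sense[dir: south]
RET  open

CALL stack.push[x: south]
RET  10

CALL maze.move[dir: south]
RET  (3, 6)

CALL maze.sense[dir: south]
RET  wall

CALL maze.sense[dir: west]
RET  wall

CALL maze.sense[dir: east]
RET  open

CALL stack.push[x: east]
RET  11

CALL maze.move[dir: east]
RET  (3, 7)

CALL maze.sense[dir: south]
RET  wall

CALL maze.sense[dir: north]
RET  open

CALL stack.push[x: north]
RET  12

CALL maze.move[dir: north]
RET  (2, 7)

CALL maze.sense[dir: north]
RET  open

CALL stack.push[x: north]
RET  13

CALL maze.move[dir: north]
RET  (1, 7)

CALL maze.sense[dir: north]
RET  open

CALL stack.push[x: north]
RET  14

CALL maze.move[dir: north]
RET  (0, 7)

CALL maze.sense[dir: east]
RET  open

CALL stack.push[x: east]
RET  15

CALL maze.move[dir: east]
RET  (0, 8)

CALL maze.sense[dir: south]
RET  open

CALL stack.push[x: south]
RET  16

CALL maze.move[dir: south]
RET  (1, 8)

CALL maze.sense[dir: south]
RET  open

CALL stack.push[x: south]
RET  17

CALL maze.move[dir: south]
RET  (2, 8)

CALL maze.sense[dir: south]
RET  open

CALL stack.push[x: south]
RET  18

CALL maze.move[dir: south]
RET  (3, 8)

CALL maze.sense[dir: south]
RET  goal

CALL maze.move[dir: south]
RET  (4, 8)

Answer: (4, 8)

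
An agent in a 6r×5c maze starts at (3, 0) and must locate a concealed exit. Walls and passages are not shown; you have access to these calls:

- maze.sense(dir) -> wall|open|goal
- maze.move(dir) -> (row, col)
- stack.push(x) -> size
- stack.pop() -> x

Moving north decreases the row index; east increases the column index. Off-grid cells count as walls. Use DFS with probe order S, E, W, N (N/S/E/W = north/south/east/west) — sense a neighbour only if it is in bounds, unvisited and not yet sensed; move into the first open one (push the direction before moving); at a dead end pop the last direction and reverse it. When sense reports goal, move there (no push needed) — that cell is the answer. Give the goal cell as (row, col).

Do: sense[dir='south']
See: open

Do: push[x='south']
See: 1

Do: move[dir='south']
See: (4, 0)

Do: sense[dir='south']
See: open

Do: push[x='south']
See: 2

Do: move[dir='south']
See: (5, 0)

Do: sense[dir='east']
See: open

Do: push[x='east']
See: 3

Do: move[dir='east']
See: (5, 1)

Do: sense[dir='east']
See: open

Do: push[x='east']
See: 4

Do: move[dir='east']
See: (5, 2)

Do: sense[dir='east']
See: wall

Do: sense[dir='north']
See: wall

Do: pop[]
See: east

Do: move[dir='west']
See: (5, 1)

Do: sense[dir='north']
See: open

Do: push[x='north']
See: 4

Do: move[dir='north']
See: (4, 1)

Do: sense[dir='north']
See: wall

Do: pop[]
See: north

Do: move[dir='south']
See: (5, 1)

Do: pop[]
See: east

Do: move[dir='west']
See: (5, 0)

Do: pop[]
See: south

Do: move[dir='north']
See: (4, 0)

Do: pop[]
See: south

Do: move[dir='north']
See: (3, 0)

Do: sense[dir='north']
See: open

Do: push[x='north']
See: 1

Do: move[dir='north']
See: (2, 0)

Do: sense[dir='east']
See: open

Do: push[x='east']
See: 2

Do: move[dir='east']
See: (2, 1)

Do: sense[dir='east']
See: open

Do: push[x='east']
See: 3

Do: move[dir='east']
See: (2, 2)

Do: sense[dir='south']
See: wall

Do: sense[dir='east']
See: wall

Do: sense[dir='north']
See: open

Do: push[x='north']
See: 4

Do: move[dir='north']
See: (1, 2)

Do: sense[dir='east']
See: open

Do: push[x='east']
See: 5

Do: move[dir='east']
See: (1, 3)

Do: sense[dir='east']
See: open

Do: push[x='east']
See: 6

Do: move[dir='east']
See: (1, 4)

Do: sense[dir='south']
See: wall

Do: sense[dir='north']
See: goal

Do: move[dir='north']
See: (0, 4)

Answer: (0, 4)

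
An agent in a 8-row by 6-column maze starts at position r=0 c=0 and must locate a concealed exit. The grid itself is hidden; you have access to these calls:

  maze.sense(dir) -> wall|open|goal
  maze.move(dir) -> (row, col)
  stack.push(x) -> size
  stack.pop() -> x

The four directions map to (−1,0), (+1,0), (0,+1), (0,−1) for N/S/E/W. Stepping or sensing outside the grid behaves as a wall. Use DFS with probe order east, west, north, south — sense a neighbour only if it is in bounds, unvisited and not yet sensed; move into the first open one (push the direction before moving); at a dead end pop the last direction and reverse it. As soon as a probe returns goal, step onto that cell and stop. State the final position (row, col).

;; maze.sense(dir=east) : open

;; stack.push(x=east) : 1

;; maze.move(dir=east) : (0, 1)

;; maze.sense(dir=east) : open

;; stack.push(x=east) : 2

;; maze.move(dir=east) : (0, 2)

;; maze.sense(dir=east) : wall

;; maze.sense(dir=south) : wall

;; stack.pop() : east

;; maze.move(dir=west) : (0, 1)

;; maze.sense(dir=south) : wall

;; stack.pop() : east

;; maze.move(dir=west) : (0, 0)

;; maze.sense(dir=south) : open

;; stack.push(x=south) : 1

;; maze.move(dir=south) : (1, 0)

;; maze.sense(dir=south) : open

;; stack.push(x=south) : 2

;; maze.move(dir=south) : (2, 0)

;; maze.sense(dir=east) : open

;; stack.push(x=east) : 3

;; maze.move(dir=east) : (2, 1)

;; maze.sense(dir=east) : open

;; stack.push(x=east) : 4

;; maze.move(dir=east) : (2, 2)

;; maze.sense(dir=east) : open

;; stack.push(x=east) : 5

;; maze.move(dir=east) : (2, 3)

;; maze.sense(dir=east) : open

;; stack.push(x=east) : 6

;; maze.move(dir=east) : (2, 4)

;; maze.sense(dir=east) : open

;; stack.push(x=east) : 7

;; maze.move(dir=east) : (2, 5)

;; maze.sense(dir=north) : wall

;; maze.sense(dir=south) : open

;; stack.push(x=south) : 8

;; maze.move(dir=south) : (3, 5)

;; maze.sense(dir=west) : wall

;; maze.sense(dir=south) : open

;; stack.push(x=south) : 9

;; maze.move(dir=south) : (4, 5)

;; maze.sense(dir=west) : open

;; stack.push(x=west) : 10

;; maze.move(dir=west) : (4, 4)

;; maze.sense(dir=west) : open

;; stack.push(x=west) : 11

;; maze.move(dir=west) : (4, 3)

;; maze.sense(dir=west) : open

;; stack.push(x=west) : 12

;; maze.move(dir=west) : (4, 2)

;; maze.sense(dir=west) : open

;; stack.push(x=west) : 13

;; maze.move(dir=west) : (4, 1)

;; maze.sense(dir=west) : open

;; stack.push(x=west) : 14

;; maze.move(dir=west) : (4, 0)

;; maze.sense(dir=north) : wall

;; maze.sense(dir=south) : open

;; stack.push(x=south) : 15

;; maze.move(dir=south) : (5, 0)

;; maze.sense(dir=east) : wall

;; maze.sense(dir=south) : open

;; stack.push(x=south) : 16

;; maze.move(dir=south) : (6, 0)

;; maze.sense(dir=east) : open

;; stack.push(x=east) : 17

;; maze.move(dir=east) : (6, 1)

;; maze.sense(dir=east) : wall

;; maze.sense(dir=south) : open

;; stack.push(x=south) : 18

;; maze.move(dir=south) : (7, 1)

;; maze.sense(dir=east) : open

;; stack.push(x=east) : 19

;; maze.move(dir=east) : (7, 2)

;; maze.sense(dir=east) : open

;; stack.push(x=east) : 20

;; maze.move(dir=east) : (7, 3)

;; maze.sense(dir=east) : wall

;; maze.sense(dir=north) : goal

;; maze.move(dir=north) : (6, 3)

Answer: (6, 3)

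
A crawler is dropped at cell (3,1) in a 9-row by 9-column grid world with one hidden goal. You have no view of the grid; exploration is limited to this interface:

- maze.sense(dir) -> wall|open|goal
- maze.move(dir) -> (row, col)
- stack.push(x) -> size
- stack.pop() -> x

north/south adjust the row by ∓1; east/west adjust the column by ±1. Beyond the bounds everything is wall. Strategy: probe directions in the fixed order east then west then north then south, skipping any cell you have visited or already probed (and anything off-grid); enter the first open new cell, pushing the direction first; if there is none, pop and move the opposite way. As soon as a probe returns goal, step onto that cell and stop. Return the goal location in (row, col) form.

# maze.sense(dir→east) -> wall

# maze.sense(dir→west) -> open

# stack.push(x→west) -> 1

# maze.move(dir→west) -> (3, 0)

# maze.sense(dir→north) -> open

# stack.push(x→north) -> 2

# maze.move(dir→north) -> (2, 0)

# maze.sense(dir→east) -> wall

# maze.sense(dir→north) -> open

# stack.push(x→north) -> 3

# maze.move(dir→north) -> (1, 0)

# maze.sense(dir→east) -> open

# stack.push(x→east) -> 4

# maze.move(dir→east) -> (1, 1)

# maze.sense(dir→east) -> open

# stack.push(x→east) -> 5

# maze.move(dir→east) -> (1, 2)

# maze.sense(dir→east) -> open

# stack.push(x→east) -> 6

# maze.move(dir→east) -> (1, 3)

# maze.sense(dir→east) -> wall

# maze.sense(dir→north) -> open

# stack.push(x→north) -> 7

# maze.move(dir→north) -> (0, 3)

# maze.sense(dir→east) -> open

# stack.push(x→east) -> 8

# maze.move(dir→east) -> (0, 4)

# maze.sense(dir→east) -> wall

# stack.pop() -> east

# maze.move(dir→west) -> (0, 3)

# maze.sense(dir→west) -> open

# stack.push(x→west) -> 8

# maze.move(dir→west) -> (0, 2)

# maze.sense(dir→west) -> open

# stack.push(x→west) -> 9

# maze.move(dir→west) -> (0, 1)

# maze.sense(dir→west) -> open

# stack.push(x→west) -> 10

# maze.move(dir→west) -> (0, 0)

# stack.pop() -> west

# maze.move(dir→east) -> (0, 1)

# stack.pop() -> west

# maze.move(dir→east) -> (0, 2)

# stack.pop() -> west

# maze.move(dir→east) -> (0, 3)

# stack.pop() -> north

# maze.move(dir→south) -> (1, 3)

# maze.sense(dir→south) -> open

# stack.push(x→south) -> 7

# maze.move(dir→south) -> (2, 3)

# maze.sense(dir→east) -> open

# stack.push(x→east) -> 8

# maze.move(dir→east) -> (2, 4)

# maze.sense(dir→east) -> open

# stack.push(x→east) -> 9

# maze.move(dir→east) -> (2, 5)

# maze.sense(dir→east) -> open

# stack.push(x→east) -> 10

# maze.move(dir→east) -> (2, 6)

# maze.sense(dir→east) -> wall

# maze.sense(dir→north) -> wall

# maze.sense(dir→south) -> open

# stack.push(x→south) -> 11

# maze.move(dir→south) -> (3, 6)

# maze.sense(dir→east) -> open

# stack.push(x→east) -> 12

# maze.move(dir→east) -> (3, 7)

# maze.sense(dir→east) -> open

# stack.push(x→east) -> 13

# maze.move(dir→east) -> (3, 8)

# maze.sense(dir→north) -> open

# stack.push(x→north) -> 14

# maze.move(dir→north) -> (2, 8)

# maze.sense(dir→north) -> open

# stack.push(x→north) -> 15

# maze.move(dir→north) -> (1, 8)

# maze.sense(dir→west) -> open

# stack.push(x→west) -> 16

# maze.move(dir→west) -> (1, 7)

# maze.sense(dir→north) -> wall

# stack.pop() -> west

# maze.move(dir→east) -> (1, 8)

# maze.sense(dir→north) -> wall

# stack.pop() -> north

# maze.move(dir→south) -> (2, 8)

# stack.pop() -> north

# maze.move(dir→south) -> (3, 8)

# maze.sense(dir→south) -> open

# stack.push(x→south) -> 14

# maze.move(dir→south) -> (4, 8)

# maze.sense(dir→west) -> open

# stack.push(x→west) -> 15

# maze.move(dir→west) -> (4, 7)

# maze.sense(dir→west) -> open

# stack.push(x→west) -> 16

# maze.move(dir→west) -> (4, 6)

# maze.sense(dir→west) -> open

# stack.push(x→west) -> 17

# maze.move(dir→west) -> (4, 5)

# maze.sense(dir→west) -> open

# stack.push(x→west) -> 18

# maze.move(dir→west) -> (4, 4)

# maze.sense(dir→west) -> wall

# maze.sense(dir→north) -> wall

# maze.sense(dir→south) -> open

# stack.push(x→south) -> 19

# maze.move(dir→south) -> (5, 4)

# maze.sense(dir→east) -> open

# stack.push(x→east) -> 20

# maze.move(dir→east) -> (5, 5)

# maze.sense(dir→east) -> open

# stack.push(x→east) -> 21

# maze.move(dir→east) -> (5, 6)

# maze.sense(dir→east) -> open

# stack.push(x→east) -> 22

# maze.move(dir→east) -> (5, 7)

# maze.sense(dir→east) -> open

# stack.push(x→east) -> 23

# maze.move(dir→east) -> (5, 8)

# maze.sense(dir→south) -> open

# stack.push(x→south) -> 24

# maze.move(dir→south) -> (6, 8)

# maze.sense(dir→west) -> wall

# maze.sense(dir→south) -> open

# stack.push(x→south) -> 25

# maze.move(dir→south) -> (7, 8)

# maze.sense(dir→west) -> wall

# maze.sense(dir→south) -> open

# stack.push(x→south) -> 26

# maze.move(dir→south) -> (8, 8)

# maze.sense(dir→west) -> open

# stack.push(x→west) -> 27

# maze.move(dir→west) -> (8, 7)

# maze.sense(dir→west) -> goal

# maze.move(dir→west) -> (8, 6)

Answer: (8, 6)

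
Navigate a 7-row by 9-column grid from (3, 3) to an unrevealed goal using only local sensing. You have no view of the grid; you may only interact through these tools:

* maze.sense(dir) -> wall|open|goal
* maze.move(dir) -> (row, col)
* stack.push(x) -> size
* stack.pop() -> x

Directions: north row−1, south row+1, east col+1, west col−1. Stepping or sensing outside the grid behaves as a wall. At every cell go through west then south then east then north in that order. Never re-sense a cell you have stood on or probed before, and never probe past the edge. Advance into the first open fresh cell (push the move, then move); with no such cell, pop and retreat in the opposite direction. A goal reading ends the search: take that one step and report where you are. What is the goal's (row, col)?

I try sense on dir='west', : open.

I try push on x='west', : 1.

I call move on dir='west', → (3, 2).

Now I run sense on dir='west', : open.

Calling push on x='west', and get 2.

Next I call move on dir='west', → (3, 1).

I run sense on dir='west', yielding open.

I call push on x='west', and get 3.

I run move on dir='west', and get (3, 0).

Now I run sense on dir='south', which returns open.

Using push on x='south', which returns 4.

Then move on dir='south', → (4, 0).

I run sense on dir='south', yielding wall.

I run sense on dir='east', — result: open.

Calling push on x='east', and see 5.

Using move on dir='east', : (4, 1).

Now I run sense on dir='south', giving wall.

I run sense on dir='east', which returns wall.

Calling pop(), giving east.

Using move on dir='west', which returns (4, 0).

I invoke pop(), and get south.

Calling move on dir='north', → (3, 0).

Using sense on dir='north', giving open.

I call push on x='north', which returns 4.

Then move on dir='north', and get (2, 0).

Then sense on dir='east', and observe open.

Now I run push on x='east', : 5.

I invoke move on dir='east', and observe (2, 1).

Calling sense on dir='east', — result: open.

Next I call push on x='east', giving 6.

Invoking move on dir='east', and get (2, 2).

Using sense on dir='east', yielding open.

Then push on x='east', giving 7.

I call move on dir='east', and observe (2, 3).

I try sense on dir='east', and get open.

Using push on x='east', and get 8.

I invoke move on dir='east', : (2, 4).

Calling sense on dir='south', giving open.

Next I call push on x='south', giving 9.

Now I run move on dir='south', which returns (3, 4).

Then sense on dir='south', : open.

I call push on x='south', and see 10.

I run move on dir='south', which returns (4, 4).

Next I call sense on dir='west', yielding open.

I use push on x='west', and get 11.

I use move on dir='west', — result: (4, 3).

Calling sense on dir='south', — result: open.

I use push on x='south', which returns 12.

Next I call move on dir='south', yielding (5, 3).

I use sense on dir='west', and get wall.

Using sense on dir='south', which returns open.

I call push on x='south', and get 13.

Then move on dir='south', and observe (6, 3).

Invoking sense on dir='west', giving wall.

I call sense on dir='east', : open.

I try push on x='east', yielding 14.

Calling move on dir='east', → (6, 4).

I call sense on dir='east', and see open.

I invoke push on x='east', giving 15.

Now I run move on dir='east', and see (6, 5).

Using sense on dir='east', → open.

I run push on x='east', : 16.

Next I call move on dir='east', giving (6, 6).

I invoke sense on dir='east', and observe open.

Now I run push on x='east', giving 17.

Now I run move on dir='east', and get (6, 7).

Then sense on dir='east', yielding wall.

I run sense on dir='north', giving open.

Then push on x='north', and see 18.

Next I call move on dir='north', : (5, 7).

Using sense on dir='west', and see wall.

I invoke sense on dir='east', and observe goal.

I call move on dir='east', : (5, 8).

Answer: (5, 8)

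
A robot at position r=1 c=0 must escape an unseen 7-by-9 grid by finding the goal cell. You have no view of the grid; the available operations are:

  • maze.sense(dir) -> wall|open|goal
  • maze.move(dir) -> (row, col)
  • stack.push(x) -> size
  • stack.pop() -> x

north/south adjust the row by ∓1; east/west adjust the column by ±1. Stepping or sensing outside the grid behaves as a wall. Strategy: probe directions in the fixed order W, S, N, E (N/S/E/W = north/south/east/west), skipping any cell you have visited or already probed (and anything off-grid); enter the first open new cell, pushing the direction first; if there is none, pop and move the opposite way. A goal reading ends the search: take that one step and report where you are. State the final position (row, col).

% 1. sense(south) : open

% 2. push(south) : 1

% 3. move(south) : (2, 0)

% 4. sense(south) : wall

% 5. sense(east) : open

% 6. push(east) : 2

% 7. move(east) : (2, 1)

% 8. sense(south) : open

% 9. push(south) : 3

% 10. move(south) : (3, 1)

% 11. sense(south) : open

% 12. push(south) : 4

% 13. move(south) : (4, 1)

% 14. sense(west) : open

% 15. push(west) : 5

% 16. move(west) : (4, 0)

% 17. sense(south) : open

% 18. push(south) : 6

% 19. move(south) : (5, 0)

% 20. sense(south) : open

% 21. push(south) : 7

% 22. move(south) : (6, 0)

% 23. sense(east) : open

% 24. push(east) : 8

% 25. move(east) : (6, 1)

% 26. sense(north) : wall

% 27. sense(east) : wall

% 28. pop() : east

% 29. move(west) : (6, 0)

% 30. pop() : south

% 31. move(north) : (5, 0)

% 32. pop() : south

% 33. move(north) : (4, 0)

% 34. pop() : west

% 35. move(east) : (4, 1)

% 36. sense(east) : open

% 37. push(east) : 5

% 38. move(east) : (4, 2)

% 39. sense(south) : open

% 40. push(south) : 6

% 41. move(south) : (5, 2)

% 42. sense(east) : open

% 43. push(east) : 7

% 44. move(east) : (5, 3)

% 45. sense(south) : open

% 46. push(south) : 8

% 47. move(south) : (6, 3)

% 48. sense(east) : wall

% 49. pop() : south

% 50. move(north) : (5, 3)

% 51. sense(north) : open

% 52. push(north) : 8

% 53. move(north) : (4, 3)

% 54. sense(north) : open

% 55. push(north) : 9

% 56. move(north) : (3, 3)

% 57. sense(west) : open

% 58. push(west) : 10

% 59. move(west) : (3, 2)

% 60. sense(north) : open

% 61. push(north) : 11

% 62. move(north) : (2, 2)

% 63. sense(north) : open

% 64. push(north) : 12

% 65. move(north) : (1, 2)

% 66. sense(west) : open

% 67. push(west) : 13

% 68. move(west) : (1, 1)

% 69. sense(north) : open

% 70. push(north) : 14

% 71. move(north) : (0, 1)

% 72. sense(west) : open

% 73. push(west) : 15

% 74. move(west) : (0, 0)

% 75. pop() : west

% 76. move(east) : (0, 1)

% 77. sense(east) : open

% 78. push(east) : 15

% 79. move(east) : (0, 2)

% 80. sense(east) : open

% 81. push(east) : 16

% 82. move(east) : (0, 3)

% 83. sense(south) : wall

% 84. sense(east) : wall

% 85. pop() : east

% 86. move(west) : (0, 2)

% 87. pop() : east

% 88. move(west) : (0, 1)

% 89. pop() : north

% 90. move(south) : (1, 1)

% 91. pop() : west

% 92. move(east) : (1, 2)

% 93. pop() : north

% 94. move(south) : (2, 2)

% 95. sense(east) : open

% 96. push(east) : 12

% 97. move(east) : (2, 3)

% 98. sense(east) : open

% 99. push(east) : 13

% 100. move(east) : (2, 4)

% 101. sense(south) : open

% 102. push(south) : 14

% 103. move(south) : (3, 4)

% 104. sense(south) : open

% 105. push(south) : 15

% 106. move(south) : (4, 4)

% 107. sense(south) : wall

% 108. sense(east) : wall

% 109. pop() : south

% 110. move(north) : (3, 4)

% 111. sense(east) : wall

% 112. pop() : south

% 113. move(north) : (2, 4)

% 114. sense(north) : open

% 115. push(north) : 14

% 116. move(north) : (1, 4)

% 117. sense(east) : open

% 118. push(east) : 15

% 119. move(east) : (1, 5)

% 120. sense(south) : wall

% 121. sense(north) : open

% 122. push(north) : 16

% 123. move(north) : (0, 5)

% 124. sense(east) : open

% 125. push(east) : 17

% 126. move(east) : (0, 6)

% 127. sense(south) : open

% 128. push(south) : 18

% 129. move(south) : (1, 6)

% 130. sense(south) : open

% 131. push(south) : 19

% 132. move(south) : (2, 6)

% 133. sense(south) : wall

% 134. sense(east) : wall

% 135. pop() : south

% 136. move(north) : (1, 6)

% 137. sense(east) : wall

% 138. pop() : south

% 139. move(north) : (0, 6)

% 140. sense(east) : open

% 141. push(east) : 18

% 142. move(east) : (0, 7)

% 143. sense(east) : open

% 144. push(east) : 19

% 145. move(east) : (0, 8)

% 146. sense(south) : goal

% 147. move(south) : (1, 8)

Answer: (1, 8)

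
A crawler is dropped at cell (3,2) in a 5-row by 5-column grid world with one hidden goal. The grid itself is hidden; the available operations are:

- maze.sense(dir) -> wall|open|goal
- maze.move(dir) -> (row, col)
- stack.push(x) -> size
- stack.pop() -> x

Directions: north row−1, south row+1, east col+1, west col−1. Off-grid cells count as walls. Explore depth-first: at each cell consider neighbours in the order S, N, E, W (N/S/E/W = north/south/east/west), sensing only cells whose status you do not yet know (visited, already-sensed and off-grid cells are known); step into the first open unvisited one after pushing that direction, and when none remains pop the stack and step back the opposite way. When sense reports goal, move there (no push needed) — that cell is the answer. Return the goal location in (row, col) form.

> sense dir='south'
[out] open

> push x='south'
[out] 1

> move dir='south'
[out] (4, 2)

> sense dir='east'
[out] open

> push x='east'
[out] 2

> move dir='east'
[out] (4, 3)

> sense dir='north'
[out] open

> push x='north'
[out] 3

> move dir='north'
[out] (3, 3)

> sense dir='north'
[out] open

> push x='north'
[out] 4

> move dir='north'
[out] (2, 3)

> sense dir='north'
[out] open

> push x='north'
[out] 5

> move dir='north'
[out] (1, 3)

> sense dir='north'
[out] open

> push x='north'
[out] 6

> move dir='north'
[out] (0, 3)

> sense dir='east'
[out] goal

> move dir='east'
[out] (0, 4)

Answer: (0, 4)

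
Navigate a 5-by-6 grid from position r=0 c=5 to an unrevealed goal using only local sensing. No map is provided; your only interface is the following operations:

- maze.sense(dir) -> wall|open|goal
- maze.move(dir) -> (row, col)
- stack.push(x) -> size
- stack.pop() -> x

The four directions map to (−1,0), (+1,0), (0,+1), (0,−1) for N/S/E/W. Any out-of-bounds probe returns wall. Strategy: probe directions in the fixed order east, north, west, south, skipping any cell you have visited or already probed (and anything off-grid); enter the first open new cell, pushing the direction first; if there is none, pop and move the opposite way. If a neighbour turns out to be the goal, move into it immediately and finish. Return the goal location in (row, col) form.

Action: sense[west]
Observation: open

Action: push[west]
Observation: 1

Action: move[west]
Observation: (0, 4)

Action: sense[west]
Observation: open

Action: push[west]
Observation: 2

Action: move[west]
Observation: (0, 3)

Action: sense[west]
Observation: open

Action: push[west]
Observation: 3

Action: move[west]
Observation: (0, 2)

Action: sense[west]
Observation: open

Action: push[west]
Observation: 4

Action: move[west]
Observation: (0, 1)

Action: sense[west]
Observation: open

Action: push[west]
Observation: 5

Action: move[west]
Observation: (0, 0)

Action: sense[south]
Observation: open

Action: push[south]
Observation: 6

Action: move[south]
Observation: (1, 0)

Action: sense[east]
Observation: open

Action: push[east]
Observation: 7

Action: move[east]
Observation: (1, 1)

Action: sense[east]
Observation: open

Action: push[east]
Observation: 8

Action: move[east]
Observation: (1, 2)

Action: sense[east]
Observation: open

Action: push[east]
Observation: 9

Action: move[east]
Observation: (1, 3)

Action: sense[east]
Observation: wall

Action: sense[south]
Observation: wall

Action: pop[]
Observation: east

Action: move[west]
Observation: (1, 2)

Action: sense[south]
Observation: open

Action: push[south]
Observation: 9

Action: move[south]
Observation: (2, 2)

Action: sense[west]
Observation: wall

Action: sense[south]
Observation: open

Action: push[south]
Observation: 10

Action: move[south]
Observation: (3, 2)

Action: sense[east]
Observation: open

Action: push[east]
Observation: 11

Action: move[east]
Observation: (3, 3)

Action: sense[east]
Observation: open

Action: push[east]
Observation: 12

Action: move[east]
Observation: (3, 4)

Action: sense[east]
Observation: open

Action: push[east]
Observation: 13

Action: move[east]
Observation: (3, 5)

Action: sense[north]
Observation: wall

Action: sense[south]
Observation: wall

Action: pop[]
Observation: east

Action: move[west]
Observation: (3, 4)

Action: sense[north]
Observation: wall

Action: sense[south]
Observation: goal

Action: move[south]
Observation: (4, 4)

Answer: (4, 4)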